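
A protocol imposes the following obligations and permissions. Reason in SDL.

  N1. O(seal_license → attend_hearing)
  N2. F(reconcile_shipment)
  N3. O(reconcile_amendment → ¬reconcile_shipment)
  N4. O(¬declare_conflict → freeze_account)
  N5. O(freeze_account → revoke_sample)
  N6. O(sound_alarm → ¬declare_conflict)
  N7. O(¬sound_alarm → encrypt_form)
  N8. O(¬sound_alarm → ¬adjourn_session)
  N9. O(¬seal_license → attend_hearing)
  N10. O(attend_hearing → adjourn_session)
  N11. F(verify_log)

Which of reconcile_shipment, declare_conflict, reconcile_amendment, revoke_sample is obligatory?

Premises 1 and 9 are O(seal_license → attend_hearing) and O(¬seal_license → attend_hearing); every ideal world satisfies seal_license or ¬seal_license, so in either case attend_hearing holds — hence O(attend_hearing).
From O(attend_hearing) and premise 10, O(attend_hearing → adjourn_session), we obtain O(adjourn_session).
Premise 8, O(¬sound_alarm → ¬adjourn_session), contraposes to O(adjourn_session → sound_alarm); with O(adjourn_session) we get O(sound_alarm).
Applying K to premise 6 (O(sound_alarm → ¬declare_conflict)) and O(sound_alarm) yields O(¬declare_conflict).
With premise 4, O(¬declare_conflict → freeze_account), the K-axiom yields O(freeze_account).
From O(freeze_account) and premise 5, O(freeze_account → revoke_sample), we obtain O(revoke_sample).
So O(revoke_sample) holds — revoke_sample is obligatory. None of the other listed options is made obligatory by any chain of premises.

revoke_sample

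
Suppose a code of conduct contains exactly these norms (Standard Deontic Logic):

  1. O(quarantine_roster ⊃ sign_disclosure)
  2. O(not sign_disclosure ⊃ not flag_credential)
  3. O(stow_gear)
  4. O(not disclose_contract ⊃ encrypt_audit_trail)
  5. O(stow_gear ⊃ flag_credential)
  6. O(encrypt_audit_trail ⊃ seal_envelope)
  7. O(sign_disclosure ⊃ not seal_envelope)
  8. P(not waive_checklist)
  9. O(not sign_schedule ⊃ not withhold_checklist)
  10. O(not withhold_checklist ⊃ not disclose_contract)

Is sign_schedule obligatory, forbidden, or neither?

Obligatory

From premise 3 we have O(stow_gear).
Applying K to premise 5 (O(stow_gear ⊃ flag_credential)) and O(stow_gear) yields O(flag_credential).
Premise 2 is O(not sign_disclosure ⊃ not flag_credential); contrapositively O(flag_credential ⊃ sign_disclosure). Since O(flag_credential) holds, K gives O(sign_disclosure).
With premise 7, O(sign_disclosure ⊃ not seal_envelope), the K-axiom yields O(not seal_envelope).
Premise 6 is O(encrypt_audit_trail ⊃ seal_envelope); contrapositively O(not seal_envelope ⊃ not encrypt_audit_trail). Since O(not seal_envelope) holds, K gives O(not encrypt_audit_trail).
Premise 4, O(not disclose_contract ⊃ encrypt_audit_trail), contraposes to O(not encrypt_audit_trail ⊃ disclose_contract); with O(not encrypt_audit_trail) we get O(disclose_contract).
Premise 10, O(not withhold_checklist ⊃ not disclose_contract), contraposes to O(disclose_contract ⊃ withhold_checklist); with O(disclose_contract) we get O(withhold_checklist).
Premise 9 is O(not sign_schedule ⊃ not withhold_checklist); contrapositively O(withhold_checklist ⊃ sign_schedule). Since O(withhold_checklist) holds, K gives O(sign_schedule).
Premises 1, 8 do not contribute to this derivation.
Hence sign_schedule is obligatory.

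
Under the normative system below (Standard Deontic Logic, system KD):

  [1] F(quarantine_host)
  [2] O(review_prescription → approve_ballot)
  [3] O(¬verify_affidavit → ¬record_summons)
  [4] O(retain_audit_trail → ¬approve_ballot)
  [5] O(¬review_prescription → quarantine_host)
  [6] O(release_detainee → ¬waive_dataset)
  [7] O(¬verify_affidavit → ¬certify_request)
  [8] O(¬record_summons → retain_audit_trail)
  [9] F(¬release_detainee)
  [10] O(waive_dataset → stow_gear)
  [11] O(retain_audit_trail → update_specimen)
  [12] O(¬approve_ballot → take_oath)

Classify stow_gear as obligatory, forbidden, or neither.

Premise 10 is O(waive_dataset → stow_gear), but O(waive_dataset) is not derivable from the premises, so it does not yield O(stow_gear).
No premise or chain of K-axiom applications forces O(stow_gear), and none forces O(¬stow_gear). So stow_gear is neither obligatory nor forbidden under these norms.

Neither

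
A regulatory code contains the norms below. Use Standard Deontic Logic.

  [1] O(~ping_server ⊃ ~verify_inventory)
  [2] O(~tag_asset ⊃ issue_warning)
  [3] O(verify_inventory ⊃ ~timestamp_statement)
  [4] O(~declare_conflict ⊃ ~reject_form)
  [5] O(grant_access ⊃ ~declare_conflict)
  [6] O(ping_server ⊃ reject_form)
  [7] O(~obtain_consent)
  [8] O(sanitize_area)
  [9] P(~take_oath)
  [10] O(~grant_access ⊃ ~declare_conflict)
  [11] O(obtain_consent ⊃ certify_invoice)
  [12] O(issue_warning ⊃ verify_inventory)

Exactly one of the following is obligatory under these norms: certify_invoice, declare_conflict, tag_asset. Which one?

Premises 5 and 10 cover both cases: O(grant_access ⊃ ~declare_conflict) and O(~grant_access ⊃ ~declare_conflict). Since grant_access ∨ ~grant_access is a tautology, O(~declare_conflict) follows.
With premise 4, O(~declare_conflict ⊃ ~reject_form), the K-axiom yields O(~reject_form).
Premise 6, O(ping_server ⊃ reject_form), contraposes to O(~reject_form ⊃ ~ping_server); with O(~reject_form) we get O(~ping_server).
From O(~ping_server) and premise 1, O(~ping_server ⊃ ~verify_inventory), we obtain O(~verify_inventory).
Premise 12 is O(issue_warning ⊃ verify_inventory); contrapositively O(~verify_inventory ⊃ ~issue_warning). Since O(~verify_inventory) holds, K gives O(~issue_warning).
Premise 2, O(~tag_asset ⊃ issue_warning), contraposes to O(~issue_warning ⊃ tag_asset); with O(~issue_warning) we get O(tag_asset).
So O(tag_asset) holds — tag_asset is obligatory. None of the other listed options is made obligatory by any chain of premises.

tag_asset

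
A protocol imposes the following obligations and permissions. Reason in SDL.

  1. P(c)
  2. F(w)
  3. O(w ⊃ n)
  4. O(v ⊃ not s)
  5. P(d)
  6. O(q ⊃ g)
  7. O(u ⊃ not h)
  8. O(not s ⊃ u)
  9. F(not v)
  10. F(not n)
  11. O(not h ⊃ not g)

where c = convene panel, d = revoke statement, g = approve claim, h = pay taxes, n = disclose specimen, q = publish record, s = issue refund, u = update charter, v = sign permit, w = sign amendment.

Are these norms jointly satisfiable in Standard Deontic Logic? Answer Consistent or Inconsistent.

Consistent

Premise 3 is O(w ⊃ n); even if O(n) held, inferring O(w) would be affirming the consequent — invalid.
So O(w) is not derivable, and the apparent clash with O(not w) does not arise.
A world satisfying every obligation exists (e.g. c=false, d=false, g=false, h=false, n=true, q=false, s=false, u=true, v=true, w=false); no atom is both obligatory and forbidden, so the set is consistent.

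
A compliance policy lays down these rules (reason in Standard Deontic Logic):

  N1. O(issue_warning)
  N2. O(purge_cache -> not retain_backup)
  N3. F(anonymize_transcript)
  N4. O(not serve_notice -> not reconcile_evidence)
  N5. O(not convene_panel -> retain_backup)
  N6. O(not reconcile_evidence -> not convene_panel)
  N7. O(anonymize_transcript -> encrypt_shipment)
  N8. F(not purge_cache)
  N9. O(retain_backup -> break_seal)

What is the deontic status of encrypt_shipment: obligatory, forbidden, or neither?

Neither

Premise 7 is O(anonymize_transcript -> encrypt_shipment), but O(anonymize_transcript) is not derivable from the premises, so it does not yield O(encrypt_shipment).
No premise or chain of K-axiom applications forces O(encrypt_shipment), and none forces O(not encrypt_shipment). So encrypt_shipment is neither obligatory nor forbidden under these norms.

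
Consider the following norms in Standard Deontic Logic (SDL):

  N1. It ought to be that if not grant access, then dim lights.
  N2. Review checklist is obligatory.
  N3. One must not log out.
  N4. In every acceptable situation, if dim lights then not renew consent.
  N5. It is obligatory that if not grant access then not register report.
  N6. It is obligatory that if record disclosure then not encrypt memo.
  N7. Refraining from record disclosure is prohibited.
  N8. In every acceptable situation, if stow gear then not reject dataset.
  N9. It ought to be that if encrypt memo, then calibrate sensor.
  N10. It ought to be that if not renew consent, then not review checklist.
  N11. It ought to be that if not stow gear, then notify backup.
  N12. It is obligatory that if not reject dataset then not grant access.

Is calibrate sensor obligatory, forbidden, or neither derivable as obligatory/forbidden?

Premise 9 is O(encrypt_memo → calibrate_sensor), but O(encrypt_memo) is not derivable from the premises, so it does not yield O(calibrate_sensor).
No premise or chain of K-axiom applications forces O(calibrate_sensor), and none forces O(¬calibrate_sensor). So calibrate_sensor is neither obligatory nor forbidden under these norms.

Neither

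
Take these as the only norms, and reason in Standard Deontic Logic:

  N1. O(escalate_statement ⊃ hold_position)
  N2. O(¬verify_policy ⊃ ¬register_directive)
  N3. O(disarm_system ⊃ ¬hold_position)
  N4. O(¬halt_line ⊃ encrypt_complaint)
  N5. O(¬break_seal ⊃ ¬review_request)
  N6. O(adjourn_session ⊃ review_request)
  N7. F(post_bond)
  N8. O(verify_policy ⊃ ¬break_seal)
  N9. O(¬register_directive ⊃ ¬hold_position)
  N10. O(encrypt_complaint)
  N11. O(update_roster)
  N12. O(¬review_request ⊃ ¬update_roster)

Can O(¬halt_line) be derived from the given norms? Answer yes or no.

Premise 4 is O(¬halt_line ⊃ encrypt_complaint); even if O(encrypt_complaint) held, inferring O(¬halt_line) would be affirming the consequent — invalid.
No other premise forces O(¬halt_line). An ideal world satisfying every premise can still have ¬halt_line false, so O(¬halt_line) is not derivable.

No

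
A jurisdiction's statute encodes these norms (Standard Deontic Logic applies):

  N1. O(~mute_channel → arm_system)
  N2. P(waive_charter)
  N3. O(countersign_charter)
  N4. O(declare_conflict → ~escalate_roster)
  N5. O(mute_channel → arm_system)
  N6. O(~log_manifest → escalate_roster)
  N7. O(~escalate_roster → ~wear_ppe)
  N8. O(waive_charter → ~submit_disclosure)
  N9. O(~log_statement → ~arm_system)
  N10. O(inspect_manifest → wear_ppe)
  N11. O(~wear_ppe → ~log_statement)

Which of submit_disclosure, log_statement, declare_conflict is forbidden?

declare_conflict

Premises 1 and 5 are O(~mute_channel → arm_system) and O(mute_channel → arm_system); every ideal world satisfies ~mute_channel or mute_channel, so in either case arm_system holds — hence O(arm_system).
Premise 9 is O(~log_statement → ~arm_system); contrapositively O(arm_system → log_statement). Since O(arm_system) holds, K gives O(log_statement).
Premise 11, O(~wear_ppe → ~log_statement), contraposes to O(log_statement → wear_ppe); with O(log_statement) we get O(wear_ppe).
Premise 7 is O(~escalate_roster → ~wear_ppe); contrapositively O(wear_ppe → escalate_roster). Since O(wear_ppe) holds, K gives O(escalate_roster).
The contrapositive of premise 4 (O(declare_conflict → ~escalate_roster)) is O(escalate_roster → ~declare_conflict), and O(escalate_roster) is already established, so O(~declare_conflict).
So O(~declare_conflict) holds, i.e. declare_conflict is forbidden. None of the other listed options is forbidden under the premises.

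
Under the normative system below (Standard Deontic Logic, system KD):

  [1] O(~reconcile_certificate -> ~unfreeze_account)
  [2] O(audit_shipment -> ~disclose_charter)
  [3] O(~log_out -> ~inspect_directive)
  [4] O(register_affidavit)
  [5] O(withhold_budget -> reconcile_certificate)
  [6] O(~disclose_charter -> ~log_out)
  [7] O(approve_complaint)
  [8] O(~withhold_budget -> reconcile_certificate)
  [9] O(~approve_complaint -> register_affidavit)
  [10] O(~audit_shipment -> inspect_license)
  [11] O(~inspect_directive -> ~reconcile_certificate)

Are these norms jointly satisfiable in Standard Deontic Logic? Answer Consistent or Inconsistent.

Consistent

Premise 9 is O(~approve_complaint -> register_affidavit); even if O(register_affidavit) held, inferring O(~approve_complaint) would be affirming the consequent — invalid.
So O(~approve_complaint) is not derivable, and the apparent clash with O(approve_complaint) does not arise.
A world satisfying every obligation exists (e.g. approve_complaint=true, audit_shipment=false, disclose_charter=true, inspect_directive=true, inspect_license=true, log_out=true, reconcile_certificate=true, register_affidavit=true, unfreeze_account=false, withhold_budget=false); no atom is both obligatory and forbidden, so the set is consistent.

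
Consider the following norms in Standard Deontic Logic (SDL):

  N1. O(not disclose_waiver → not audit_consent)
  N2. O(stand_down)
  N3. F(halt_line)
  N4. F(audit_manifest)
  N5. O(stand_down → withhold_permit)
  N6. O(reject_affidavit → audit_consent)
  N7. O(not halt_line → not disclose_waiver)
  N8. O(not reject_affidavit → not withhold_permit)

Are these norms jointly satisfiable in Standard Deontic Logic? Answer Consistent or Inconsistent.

Premise 2 gives O(stand_down).
Applying K to premise 5 (O(stand_down → withhold_permit)) and O(stand_down) yields O(withhold_permit).
The contrapositive of premise 8 (O(not reject_affidavit → not withhold_permit)) is O(withhold_permit → reject_affidavit), and O(withhold_permit) is already established, so O(reject_affidavit).
From O(reject_affidavit) and premise 6, O(reject_affidavit → audit_consent), we obtain O(audit_consent).
The contrapositive of premise 1 (O(not disclose_waiver → not audit_consent)) is O(audit_consent → disclose_waiver), and O(audit_consent) is already established, so O(disclose_waiver).
Premise 7, O(not halt_line → not disclose_waiver), contraposes to O(disclose_waiver → halt_line); with O(disclose_waiver) we get O(halt_line).
But premise 3, F(halt_line), means O(not halt_line).
We now have both O(halt_line) and O(not halt_line) — halt_line is simultaneously obligatory and forbidden, violating the D-axiom.

Inconsistent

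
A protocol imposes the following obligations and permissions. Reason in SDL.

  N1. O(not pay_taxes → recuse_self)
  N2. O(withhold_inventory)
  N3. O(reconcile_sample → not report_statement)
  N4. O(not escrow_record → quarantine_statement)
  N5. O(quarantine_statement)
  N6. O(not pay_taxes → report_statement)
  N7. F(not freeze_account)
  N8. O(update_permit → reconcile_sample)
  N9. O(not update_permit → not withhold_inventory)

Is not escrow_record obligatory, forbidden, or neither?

Neither

Premise 4 is O(not escrow_record → quarantine_statement); even if O(quarantine_statement) held, inferring O(not escrow_record) would be affirming the consequent — invalid.
No premise or chain of K-axiom applications forces O(not escrow_record), and none forces O(escrow_record). So not escrow_record is neither obligatory nor forbidden under these norms.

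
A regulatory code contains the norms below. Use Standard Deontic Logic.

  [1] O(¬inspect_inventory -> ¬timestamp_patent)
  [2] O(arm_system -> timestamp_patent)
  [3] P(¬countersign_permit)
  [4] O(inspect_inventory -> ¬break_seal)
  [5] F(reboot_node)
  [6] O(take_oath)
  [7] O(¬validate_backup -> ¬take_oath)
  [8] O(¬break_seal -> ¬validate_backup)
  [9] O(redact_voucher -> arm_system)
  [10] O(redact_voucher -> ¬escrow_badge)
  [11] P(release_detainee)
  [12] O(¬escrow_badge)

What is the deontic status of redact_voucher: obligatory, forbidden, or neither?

Forbidden

Premise 6 states O(take_oath) outright.
Premise 7, O(¬validate_backup -> ¬take_oath), contraposes to O(take_oath -> validate_backup); with O(take_oath) we get O(validate_backup).
The contrapositive of premise 8 (O(¬break_seal -> ¬validate_backup)) is O(validate_backup -> break_seal), and O(validate_backup) is already established, so O(break_seal).
Premise 4, O(inspect_inventory -> ¬break_seal), contraposes to O(break_seal -> ¬inspect_inventory); with O(break_seal) we get O(¬inspect_inventory).
Applying K to premise 1 (O(¬inspect_inventory -> ¬timestamp_patent)) and O(¬inspect_inventory) yields O(¬timestamp_patent).
Premise 2, O(arm_system -> timestamp_patent), contraposes to O(¬timestamp_patent -> ¬arm_system); with O(¬timestamp_patent) we get O(¬arm_system).
The contrapositive of premise 9 (O(redact_voucher -> arm_system)) is O(¬arm_system -> ¬redact_voucher), and O(¬arm_system) is already established, so O(¬redact_voucher).
Premises 3, 5, 10, 11, 12 do not contribute to this derivation.
Thus O(¬redact_voucher), which is F(redact_voucher): redact_voucher is forbidden.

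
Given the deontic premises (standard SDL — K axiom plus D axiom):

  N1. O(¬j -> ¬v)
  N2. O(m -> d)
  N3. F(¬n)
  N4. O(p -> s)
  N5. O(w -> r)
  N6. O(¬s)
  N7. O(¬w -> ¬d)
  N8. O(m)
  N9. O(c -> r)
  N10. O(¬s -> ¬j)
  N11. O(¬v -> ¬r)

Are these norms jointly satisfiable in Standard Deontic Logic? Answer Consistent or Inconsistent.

Inconsistent

Premise 8 states O(m) outright.
With premise 2, O(m -> d), the K-axiom yields O(d).
The contrapositive of premise 7 (O(¬w -> ¬d)) is O(d -> w), and O(d) is already established, so O(w).
Applying K to premise 5 (O(w -> r)) and O(w) yields O(r).
The contrapositive of premise 11 (O(¬v -> ¬r)) is O(r -> v), and O(r) is already established, so O(v).
Premise 1 is O(¬j -> ¬v); contrapositively O(v -> j). Since O(v) holds, K gives O(j).
Premise 10 is O(¬s -> ¬j); contrapositively O(j -> s). Since O(j) holds, K gives O(s).
Yet premise 6 states O(¬s).
We now have both O(s) and O(¬s) — s is simultaneously obligatory and forbidden, violating the D-axiom.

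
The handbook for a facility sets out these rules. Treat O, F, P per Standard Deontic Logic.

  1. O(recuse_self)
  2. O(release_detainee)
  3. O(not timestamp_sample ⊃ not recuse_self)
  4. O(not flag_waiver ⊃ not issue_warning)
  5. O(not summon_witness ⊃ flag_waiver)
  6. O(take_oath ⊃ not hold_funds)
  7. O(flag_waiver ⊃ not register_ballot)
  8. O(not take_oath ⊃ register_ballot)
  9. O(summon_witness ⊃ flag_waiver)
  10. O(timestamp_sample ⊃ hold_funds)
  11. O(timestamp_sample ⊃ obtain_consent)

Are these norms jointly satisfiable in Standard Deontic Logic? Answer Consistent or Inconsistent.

Inconsistent

Premises 9 and 5 are O(summon_witness ⊃ flag_waiver) and O(not summon_witness ⊃ flag_waiver); every ideal world satisfies summon_witness or not summon_witness, so in either case flag_waiver holds — hence O(flag_waiver).
Applying K to premise 7 (O(flag_waiver ⊃ not register_ballot)) and O(flag_waiver) yields O(not register_ballot).
Premise 8, O(not take_oath ⊃ register_ballot), contraposes to O(not register_ballot ⊃ take_oath); with O(not register_ballot) we get O(take_oath).
Premise 6 is O(take_oath ⊃ not hold_funds); since O(take_oath), deontic closure gives O(not hold_funds).
Premise 10 is O(timestamp_sample ⊃ hold_funds); contrapositively O(not hold_funds ⊃ not timestamp_sample). Since O(not hold_funds) holds, K gives O(not timestamp_sample).
With premise 3, O(not timestamp_sample ⊃ not recuse_self), the K-axiom yields O(not recuse_self).
Yet premise 1 states O(recuse_self).
We now have both O(not recuse_self) and O(recuse_self) — recuse_self is simultaneously obligatory and forbidden, violating the D-axiom.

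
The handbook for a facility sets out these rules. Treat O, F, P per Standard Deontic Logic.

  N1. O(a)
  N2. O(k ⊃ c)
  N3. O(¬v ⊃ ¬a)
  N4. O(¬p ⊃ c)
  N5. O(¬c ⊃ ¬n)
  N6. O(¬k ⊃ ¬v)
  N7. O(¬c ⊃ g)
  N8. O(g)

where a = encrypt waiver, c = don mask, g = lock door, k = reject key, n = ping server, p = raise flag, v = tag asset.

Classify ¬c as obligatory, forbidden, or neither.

Forbidden

Premise 1 states O(a) outright.
The contrapositive of premise 3 (O(¬v ⊃ ¬a)) is O(a ⊃ v), and O(a) is already established, so O(v).
Premise 6, O(¬k ⊃ ¬v), contraposes to O(v ⊃ k); with O(v) we get O(k).
Applying K to premise 2 (O(k ⊃ c)) and O(k) yields O(c).
Premises 4, 5, 7, 8 do not contribute to this derivation.
Thus O(c), which is F(¬c): ¬c is forbidden.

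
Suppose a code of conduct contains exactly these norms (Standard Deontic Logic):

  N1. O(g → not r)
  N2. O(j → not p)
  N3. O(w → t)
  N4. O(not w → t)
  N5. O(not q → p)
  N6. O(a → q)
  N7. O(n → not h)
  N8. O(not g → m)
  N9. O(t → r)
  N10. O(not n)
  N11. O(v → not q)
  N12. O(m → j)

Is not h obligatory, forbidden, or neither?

Premise 7 is O(n → not h), but O(n) is not derivable from the premises, so it does not yield O(not h).
No premise or chain of K-axiom applications forces O(not h), and none forces O(h). So not h is neither obligatory nor forbidden under these norms.

Neither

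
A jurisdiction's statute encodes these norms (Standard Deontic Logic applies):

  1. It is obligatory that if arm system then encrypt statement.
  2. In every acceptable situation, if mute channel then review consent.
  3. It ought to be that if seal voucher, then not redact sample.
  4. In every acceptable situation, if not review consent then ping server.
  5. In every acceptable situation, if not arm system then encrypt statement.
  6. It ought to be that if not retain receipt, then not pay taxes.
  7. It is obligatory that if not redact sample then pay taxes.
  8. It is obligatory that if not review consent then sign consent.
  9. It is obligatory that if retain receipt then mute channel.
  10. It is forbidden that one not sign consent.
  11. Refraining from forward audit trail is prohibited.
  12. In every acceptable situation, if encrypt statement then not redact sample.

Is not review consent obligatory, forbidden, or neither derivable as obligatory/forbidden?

Premises 5 and 1 are O(¬arm_system → encrypt_statement) and O(arm_system → encrypt_statement); every ideal world satisfies ¬arm_system or arm_system, so in either case encrypt_statement holds — hence O(encrypt_statement).
From O(encrypt_statement) and premise 12, O(encrypt_statement → ¬redact_sample), we obtain O(¬redact_sample).
From O(¬redact_sample) and premise 7, O(¬redact_sample → pay_taxes), we obtain O(pay_taxes).
Premise 6 is O(¬retain_receipt → ¬pay_taxes); contrapositively O(pay_taxes → retain_receipt). Since O(pay_taxes) holds, K gives O(retain_receipt).
With premise 9, O(retain_receipt → mute_channel), the K-axiom yields O(mute_channel).
Applying K to premise 2 (O(mute_channel → review_consent)) and O(mute_channel) yields O(review_consent).
Premises 3, 4, 8, 10, 11 do not contribute to this derivation.
Thus O(review_consent), which is F(¬review_consent): ¬review_consent is forbidden.

Forbidden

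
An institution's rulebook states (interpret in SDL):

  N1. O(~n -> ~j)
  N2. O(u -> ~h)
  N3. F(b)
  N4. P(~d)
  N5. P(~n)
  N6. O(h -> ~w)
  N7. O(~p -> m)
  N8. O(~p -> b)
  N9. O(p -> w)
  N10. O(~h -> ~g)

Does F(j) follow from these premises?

Premise 1 is O(~n -> ~j), but O(~n) is not derivable from the premises (the permission P(~n) asserts only ~O(n), not O(~n)), so it does not yield O(~j).
No other premise forces O(~j). An ideal world satisfying every premise can still have j true, so F(j) is not derivable.

No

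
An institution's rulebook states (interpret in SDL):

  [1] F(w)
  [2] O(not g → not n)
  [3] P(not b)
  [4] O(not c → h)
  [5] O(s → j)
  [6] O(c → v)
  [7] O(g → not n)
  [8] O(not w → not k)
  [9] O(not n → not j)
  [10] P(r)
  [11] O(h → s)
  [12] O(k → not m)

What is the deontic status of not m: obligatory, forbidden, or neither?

Neither

Premise 12 is O(k → not m), but O(k) is not derivable from the premises, so it does not yield O(not m).
No premise or chain of K-axiom applications forces O(not m), and none forces O(m). So not m is neither obligatory nor forbidden under these norms.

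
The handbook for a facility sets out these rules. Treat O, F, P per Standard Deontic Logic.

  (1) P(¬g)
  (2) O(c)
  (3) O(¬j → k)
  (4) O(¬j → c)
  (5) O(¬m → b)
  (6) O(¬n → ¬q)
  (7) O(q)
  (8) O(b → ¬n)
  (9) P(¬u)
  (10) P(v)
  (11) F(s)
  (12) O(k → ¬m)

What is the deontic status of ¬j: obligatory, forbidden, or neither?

Forbidden

Premise 7 gives O(q).
The contrapositive of premise 6 (O(¬n → ¬q)) is O(q → n), and O(q) is already established, so O(n).
Premise 8 is O(b → ¬n); contrapositively O(n → ¬b). Since O(n) holds, K gives O(¬b).
Premise 5 is O(¬m → b); contrapositively O(¬b → m). Since O(¬b) holds, K gives O(m).
Premise 12 is O(k → ¬m); contrapositively O(m → ¬k). Since O(m) holds, K gives O(¬k).
The contrapositive of premise 3 (O(¬j → k)) is O(¬k → j), and O(¬k) is already established, so O(j).
Premises 1, 2, 4, 9, 10, 11 do not contribute to this derivation.
Thus O(j), which is F(¬j): ¬j is forbidden.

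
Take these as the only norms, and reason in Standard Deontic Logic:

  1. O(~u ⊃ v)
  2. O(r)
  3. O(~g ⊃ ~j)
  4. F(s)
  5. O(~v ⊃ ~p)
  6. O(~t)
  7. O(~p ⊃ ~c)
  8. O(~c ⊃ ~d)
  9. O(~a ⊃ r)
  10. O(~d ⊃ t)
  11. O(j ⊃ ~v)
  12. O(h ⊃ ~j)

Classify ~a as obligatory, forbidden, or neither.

Premise 9 is O(~a ⊃ r); even if O(r) held, inferring O(~a) would be affirming the consequent — invalid.
No premise or chain of K-axiom applications forces O(~a), and none forces O(a). So ~a is neither obligatory nor forbidden under these norms.

Neither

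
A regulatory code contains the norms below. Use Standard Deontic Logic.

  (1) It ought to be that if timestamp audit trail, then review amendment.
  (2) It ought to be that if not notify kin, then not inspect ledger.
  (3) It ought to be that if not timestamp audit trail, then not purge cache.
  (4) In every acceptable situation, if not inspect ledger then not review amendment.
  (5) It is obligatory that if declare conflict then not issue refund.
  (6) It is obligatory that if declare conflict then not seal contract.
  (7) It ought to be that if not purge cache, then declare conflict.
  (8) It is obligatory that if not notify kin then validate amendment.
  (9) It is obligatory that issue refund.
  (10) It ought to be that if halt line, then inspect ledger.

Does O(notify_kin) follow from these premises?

Premise 9 states O(issue_refund) outright.
Premise 5 is O(declare_conflict → ¬issue_refund); contrapositively O(issue_refund → ¬declare_conflict). Since O(issue_refund) holds, K gives O(¬declare_conflict).
The contrapositive of premise 7 (O(¬purge_cache → declare_conflict)) is O(¬declare_conflict → purge_cache), and O(¬declare_conflict) is already established, so O(purge_cache).
Premise 3 is O(¬timestamp_audit_trail → ¬purge_cache); contrapositively O(purge_cache → timestamp_audit_trail). Since O(purge_cache) holds, K gives O(timestamp_audit_trail).
Applying K to premise 1 (O(timestamp_audit_trail → review_amendment)) and O(timestamp_audit_trail) yields O(review_amendment).
Premise 4 is O(¬inspect_ledger → ¬review_amendment); contrapositively O(review_amendment → inspect_ledger). Since O(review_amendment) holds, K gives O(inspect_ledger).
Premise 2 is O(¬notify_kin → ¬inspect_ledger); contrapositively O(inspect_ledger → notify_kin). Since O(inspect_ledger) holds, K gives O(notify_kin).
Premises 6, 8, 10 do not contribute to this derivation.
So O(notify_kin) follows.

Yes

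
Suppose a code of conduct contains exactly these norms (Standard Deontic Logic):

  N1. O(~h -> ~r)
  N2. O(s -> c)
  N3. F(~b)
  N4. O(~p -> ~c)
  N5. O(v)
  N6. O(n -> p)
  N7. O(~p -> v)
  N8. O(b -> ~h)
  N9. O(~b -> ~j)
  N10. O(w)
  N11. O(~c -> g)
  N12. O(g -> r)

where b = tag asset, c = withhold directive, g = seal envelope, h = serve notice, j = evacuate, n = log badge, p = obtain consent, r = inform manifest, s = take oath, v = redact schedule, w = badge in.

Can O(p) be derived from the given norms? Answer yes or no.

Premise 3 is F(~b), i.e. O(b).
With premise 8, O(b -> ~h), the K-axiom yields O(~h).
Applying K to premise 1 (O(~h -> ~r)) and O(~h) yields O(~r).
The contrapositive of premise 12 (O(g -> r)) is O(~r -> ~g), and O(~r) is already established, so O(~g).
The contrapositive of premise 11 (O(~c -> g)) is O(~g -> c), and O(~g) is already established, so O(c).
Premise 4, O(~p -> ~c), contraposes to O(c -> p); with O(c) we get O(p).
Premises 2, 5, 6, 7, 9, 10 do not contribute to this derivation.
So O(p) follows.

Yes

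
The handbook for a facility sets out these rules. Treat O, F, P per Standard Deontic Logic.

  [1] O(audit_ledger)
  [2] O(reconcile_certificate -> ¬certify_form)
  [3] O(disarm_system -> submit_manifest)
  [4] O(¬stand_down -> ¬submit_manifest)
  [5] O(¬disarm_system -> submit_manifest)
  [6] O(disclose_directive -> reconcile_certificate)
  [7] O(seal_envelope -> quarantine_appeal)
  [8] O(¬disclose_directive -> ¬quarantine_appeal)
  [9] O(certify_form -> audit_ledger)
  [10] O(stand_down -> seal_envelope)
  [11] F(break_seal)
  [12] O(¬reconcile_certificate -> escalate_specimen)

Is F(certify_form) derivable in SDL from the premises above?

Premises 3 and 5 cover both cases: O(disarm_system -> submit_manifest) and O(¬disarm_system -> submit_manifest). Since disarm_system ∨ ¬disarm_system is a tautology, O(submit_manifest) follows.
The contrapositive of premise 4 (O(¬stand_down -> ¬submit_manifest)) is O(submit_manifest -> stand_down), and O(submit_manifest) is already established, so O(stand_down).
Applying K to premise 10 (O(stand_down -> seal_envelope)) and O(stand_down) yields O(seal_envelope).
Premise 7 is O(seal_envelope -> quarantine_appeal); since O(seal_envelope), deontic closure gives O(quarantine_appeal).
Premise 8, O(¬disclose_directive -> ¬quarantine_appeal), contraposes to O(quarantine_appeal -> disclose_directive); with O(quarantine_appeal) we get O(disclose_directive).
With premise 6, O(disclose_directive -> reconcile_certificate), the K-axiom yields O(reconcile_certificate).
Applying K to premise 2 (O(reconcile_certificate -> ¬certify_form)) and O(reconcile_certificate) yields O(¬certify_form).
Premises 1, 9, 11, 12 do not contribute to this derivation.
So O(¬certify_form) holds, i.e. F(certify_form). The claim follows.

Yes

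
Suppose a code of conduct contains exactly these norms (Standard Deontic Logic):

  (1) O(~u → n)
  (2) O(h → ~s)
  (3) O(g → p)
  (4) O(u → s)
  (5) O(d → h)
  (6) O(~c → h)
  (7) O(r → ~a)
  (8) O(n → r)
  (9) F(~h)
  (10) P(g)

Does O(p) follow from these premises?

Premise 3 is O(g → p), but O(g) is not derivable from the premises (the permission P(g) asserts only ~O(~g), not O(g)), so it does not yield O(p).
No other premise forces O(p). An ideal world satisfying every premise can still have p false, so O(p) is not derivable.

No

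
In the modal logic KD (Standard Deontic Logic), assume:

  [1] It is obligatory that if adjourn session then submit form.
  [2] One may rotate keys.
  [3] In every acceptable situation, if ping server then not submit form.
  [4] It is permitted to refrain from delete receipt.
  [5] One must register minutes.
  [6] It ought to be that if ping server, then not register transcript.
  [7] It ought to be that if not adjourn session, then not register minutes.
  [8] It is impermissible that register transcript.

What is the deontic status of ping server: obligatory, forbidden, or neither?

Forbidden

From premise 5 we have O(register_minutes).
Premise 7, O(¬adjourn_session → ¬register_minutes), contraposes to O(register_minutes → adjourn_session); with O(register_minutes) we get O(adjourn_session).
From O(adjourn_session) and premise 1, O(adjourn_session → submit_form), we obtain O(submit_form).
Premise 3, O(ping_server → ¬submit_form), contraposes to O(submit_form → ¬ping_server); with O(submit_form) we get O(¬ping_server).
Premises 2, 4, 6, 8 do not contribute to this derivation.
Thus O(¬ping_server), which is F(ping_server): ping_server is forbidden.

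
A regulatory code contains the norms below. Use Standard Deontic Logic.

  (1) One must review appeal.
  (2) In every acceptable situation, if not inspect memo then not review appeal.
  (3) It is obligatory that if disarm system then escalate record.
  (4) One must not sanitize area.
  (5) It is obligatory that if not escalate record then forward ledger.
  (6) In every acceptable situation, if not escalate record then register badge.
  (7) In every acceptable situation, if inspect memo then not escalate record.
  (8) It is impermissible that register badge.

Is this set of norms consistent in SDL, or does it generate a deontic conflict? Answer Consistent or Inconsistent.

Inconsistent

F(register_badge) at premise 8 means O(¬register_badge).
Premise 6, O(¬escalate_record → register_badge), contraposes to O(¬register_badge → escalate_record); with O(¬register_badge) we get O(escalate_record).
Premise 7 is O(inspect_memo → ¬escalate_record); contrapositively O(escalate_record → ¬inspect_memo). Since O(escalate_record) holds, K gives O(¬inspect_memo).
Applying K to premise 2 (O(¬inspect_memo → ¬review_appeal)) and O(¬inspect_memo) yields O(¬review_appeal).
Yet premise 1 states O(review_appeal).
We now have both O(¬review_appeal) and O(review_appeal) — review_appeal is simultaneously obligatory and forbidden, violating the D-axiom.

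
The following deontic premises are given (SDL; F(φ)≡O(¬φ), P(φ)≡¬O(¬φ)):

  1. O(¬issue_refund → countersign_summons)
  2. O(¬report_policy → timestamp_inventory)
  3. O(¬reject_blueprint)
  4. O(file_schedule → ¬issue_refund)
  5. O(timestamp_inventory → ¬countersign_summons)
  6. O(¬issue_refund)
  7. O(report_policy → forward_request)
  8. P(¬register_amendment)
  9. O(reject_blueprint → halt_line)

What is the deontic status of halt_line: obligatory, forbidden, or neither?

Neither

Premise 9 is O(reject_blueprint → halt_line), but O(reject_blueprint) is not derivable from the premises, so it does not yield O(halt_line).
No premise or chain of K-axiom applications forces O(halt_line), and none forces O(¬halt_line). So halt_line is neither obligatory nor forbidden under these norms.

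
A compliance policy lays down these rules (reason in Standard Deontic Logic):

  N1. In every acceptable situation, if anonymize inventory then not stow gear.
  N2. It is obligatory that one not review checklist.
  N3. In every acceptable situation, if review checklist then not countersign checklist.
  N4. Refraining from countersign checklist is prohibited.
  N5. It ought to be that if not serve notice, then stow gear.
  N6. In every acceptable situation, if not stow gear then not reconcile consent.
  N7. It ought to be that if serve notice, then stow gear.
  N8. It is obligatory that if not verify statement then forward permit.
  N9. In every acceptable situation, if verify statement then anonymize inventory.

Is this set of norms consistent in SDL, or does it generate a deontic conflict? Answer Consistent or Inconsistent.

Consistent

Premise 3 is O(review_checklist → ¬countersign_checklist), but O(review_checklist) is not derivable from the premises, so it does not yield O(¬countersign_checklist).
So O(¬countersign_checklist) is not derivable, and the apparent clash with O(countersign_checklist) does not arise.
A world satisfying every obligation exists (e.g. anonymize_inventory=false, countersign_checklist=true, forward_permit=true, reconcile_consent=false, review_checklist=false, serve_notice=false, stow_gear=true, verify_statement=false); no atom is both obligatory and forbidden, so the set is consistent.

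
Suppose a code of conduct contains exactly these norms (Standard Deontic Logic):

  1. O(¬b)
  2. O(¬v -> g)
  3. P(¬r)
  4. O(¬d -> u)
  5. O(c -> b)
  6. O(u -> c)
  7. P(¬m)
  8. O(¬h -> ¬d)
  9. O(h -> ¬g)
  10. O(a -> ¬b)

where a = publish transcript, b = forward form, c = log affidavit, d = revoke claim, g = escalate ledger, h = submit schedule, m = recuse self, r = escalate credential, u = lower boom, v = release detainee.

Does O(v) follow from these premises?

Yes

Premise 1 states O(¬b) outright.
Premise 5, O(c -> b), contraposes to O(¬b -> ¬c); with O(¬b) we get O(¬c).
Premise 6 is O(u -> c); contrapositively O(¬c -> ¬u). Since O(¬c) holds, K gives O(¬u).
Premise 4, O(¬d -> u), contraposes to O(¬u -> d); with O(¬u) we get O(d).
Premise 8 is O(¬h -> ¬d); contrapositively O(d -> h). Since O(d) holds, K gives O(h).
With premise 9, O(h -> ¬g), the K-axiom yields O(¬g).
The contrapositive of premise 2 (O(¬v -> g)) is O(¬g -> v), and O(¬g) is already established, so O(v).
Premises 3, 7, 10 do not contribute to this derivation.
So O(v) follows.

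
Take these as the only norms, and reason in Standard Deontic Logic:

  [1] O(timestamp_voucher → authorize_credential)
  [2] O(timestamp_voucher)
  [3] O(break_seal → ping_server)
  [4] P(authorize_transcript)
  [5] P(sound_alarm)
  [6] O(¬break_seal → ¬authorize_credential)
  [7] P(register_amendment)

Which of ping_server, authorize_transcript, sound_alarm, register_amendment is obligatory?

Premise 2 gives O(timestamp_voucher).
With premise 1, O(timestamp_voucher → authorize_credential), the K-axiom yields O(authorize_credential).
Premise 6 is O(¬break_seal → ¬authorize_credential); contrapositively O(authorize_credential → break_seal). Since O(authorize_credential) holds, K gives O(break_seal).
With premise 3, O(break_seal → ping_server), the K-axiom yields O(ping_server).
So O(ping_server) holds — ping_server is obligatory. None of the other listed options is made obligatory by any chain of premises.

ping_server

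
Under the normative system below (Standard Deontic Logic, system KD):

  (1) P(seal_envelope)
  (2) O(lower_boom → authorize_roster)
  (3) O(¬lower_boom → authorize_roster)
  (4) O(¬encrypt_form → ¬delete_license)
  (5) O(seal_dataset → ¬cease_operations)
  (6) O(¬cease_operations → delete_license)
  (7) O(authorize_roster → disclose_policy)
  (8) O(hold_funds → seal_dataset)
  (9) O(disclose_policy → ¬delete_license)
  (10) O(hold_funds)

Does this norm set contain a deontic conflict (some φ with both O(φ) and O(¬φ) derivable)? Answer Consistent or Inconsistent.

Inconsistent

By case analysis on ¬lower_boom: premise 3 gives O(¬lower_boom → authorize_roster) and premise 2 gives O(lower_boom → authorize_roster), so O(authorize_roster) either way.
With premise 7, O(authorize_roster → disclose_policy), the K-axiom yields O(disclose_policy).
From O(disclose_policy) and premise 9, O(disclose_policy → ¬delete_license), we obtain O(¬delete_license).
Premise 6, O(¬cease_operations → delete_license), contraposes to O(¬delete_license → cease_operations); with O(¬delete_license) we get O(cease_operations).
Premise 5, O(seal_dataset → ¬cease_operations), contraposes to O(cease_operations → ¬seal_dataset); with O(cease_operations) we get O(¬seal_dataset).
Premise 8, O(hold_funds → seal_dataset), contraposes to O(¬seal_dataset → ¬hold_funds); with O(¬seal_dataset) we get O(¬hold_funds).
However, premise 10 gives O(hold_funds).
We now have both O(¬hold_funds) and O(hold_funds) — hold_funds is simultaneously obligatory and forbidden, violating the D-axiom.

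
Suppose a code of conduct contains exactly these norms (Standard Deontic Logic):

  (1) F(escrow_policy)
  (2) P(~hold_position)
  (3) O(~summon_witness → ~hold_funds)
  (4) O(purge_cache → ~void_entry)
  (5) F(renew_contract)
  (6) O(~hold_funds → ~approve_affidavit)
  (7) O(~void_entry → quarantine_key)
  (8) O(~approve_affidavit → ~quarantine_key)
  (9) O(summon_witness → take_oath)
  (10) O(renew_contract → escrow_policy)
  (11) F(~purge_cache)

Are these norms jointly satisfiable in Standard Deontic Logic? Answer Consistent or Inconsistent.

Premise 10 is O(renew_contract → escrow_policy), but O(renew_contract) is not derivable from the premises, so it does not yield O(escrow_policy).
So O(escrow_policy) is not derivable, and the apparent clash with O(~escrow_policy) does not arise.
A world satisfying every obligation exists (e.g. approve_affidavit=true, escrow_policy=false, hold_funds=true, hold_position=false, purge_cache=true, quarantine_key=true, renew_contract=false, summon_witness=true, take_oath=true, void_entry=false); no atom is both obligatory and forbidden, so the set is consistent.

Consistent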